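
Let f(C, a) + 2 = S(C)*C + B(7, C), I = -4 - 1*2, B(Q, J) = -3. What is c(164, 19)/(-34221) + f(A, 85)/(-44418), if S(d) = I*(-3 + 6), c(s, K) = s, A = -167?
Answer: -1110927/15353822 ≈ -0.072355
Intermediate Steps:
I = -6 (I = -4 - 2 = -6)
S(d) = -18 (S(d) = -6*(-3 + 6) = -6*3 = -18)
f(C, a) = -5 - 18*C (f(C, a) = -2 + (-18*C - 3) = -2 + (-3 - 18*C) = -5 - 18*C)
c(164, 19)/(-34221) + f(A, 85)/(-44418) = 164/(-34221) + (-5 - 18*(-167))/(-44418) = 164*(-1/34221) + (-5 + 3006)*(-1/44418) = -164/34221 + 3001*(-1/44418) = -164/34221 - 3001/44418 = -1110927/15353822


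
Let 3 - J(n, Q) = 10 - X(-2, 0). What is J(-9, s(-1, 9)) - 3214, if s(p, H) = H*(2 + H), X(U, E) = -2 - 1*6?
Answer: -3229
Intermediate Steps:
X(U, E) = -8 (X(U, E) = -2 - 6 = -8)
J(n, Q) = -15 (J(n, Q) = 3 - (10 - 1*(-8)) = 3 - (10 + 8) = 3 - 1*18 = 3 - 18 = -15)
J(-9, s(-1, 9)) - 3214 = -15 - 3214 = -3229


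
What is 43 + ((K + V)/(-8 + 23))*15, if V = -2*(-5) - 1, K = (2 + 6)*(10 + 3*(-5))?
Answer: 12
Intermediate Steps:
K = -40 (K = 8*(10 - 15) = 8*(-5) = -40)
V = 9 (V = 10 - 1 = 9)
43 + ((K + V)/(-8 + 23))*15 = 43 + ((-40 + 9)/(-8 + 23))*15 = 43 - 31/15*15 = 43 - 31 = 12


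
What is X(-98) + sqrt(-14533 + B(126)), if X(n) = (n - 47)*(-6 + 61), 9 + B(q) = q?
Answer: -7975 + 4*I*sqrt(901) ≈ -7975.0 + 120.07*I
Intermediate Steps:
B(q) = -9 + q
X(n) = -2585 + 55*n (X(n) = (-47 + n)*55 = -2585 + 55*n)
X(-98) + sqrt(-14533 + B(126)) = (-2585 + 55*(-98)) + sqrt(-14533 + (-9 + 126)) = (-2585 - 5390) + sqrt(-14533 + 117) = -7975 + sqrt(-14416) = -7975 + 4*I*sqrt(901)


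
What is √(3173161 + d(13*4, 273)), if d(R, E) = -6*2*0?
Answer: √3173161 ≈ 1781.3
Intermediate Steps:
d(R, E) = 0 (d(R, E) = -12*0 = 0)
√(3173161 + d(13*4, 273)) = √(3173161 + 0) = √3173161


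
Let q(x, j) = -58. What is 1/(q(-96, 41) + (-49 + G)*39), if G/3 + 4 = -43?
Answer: -1/7468 ≈ -0.00013390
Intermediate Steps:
G = -141 (G = -12 + 3*(-43) = -12 - 129 = -141)
1/(q(-96, 41) + (-49 + G)*39) = 1/(-58 + (-49 - 141)*39) = 1/(-58 - 190*39) = 1/(-58 - 7410) = 1/(-7468) = -1/7468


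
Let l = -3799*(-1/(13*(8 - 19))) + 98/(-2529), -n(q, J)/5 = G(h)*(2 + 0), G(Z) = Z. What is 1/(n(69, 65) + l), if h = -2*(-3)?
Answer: -361647/31320505 ≈ -0.011547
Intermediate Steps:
h = 6
n(q, J) = -60 (n(q, J) = -30*(2 + 0) = -30*2 = -5*12 = -60)
l = -9621685/361647 (l = -3799/((-11*(-13))) + 98*(-1/2529) = -3799/143 - 98/2529 = -9621685/361647 ≈ -26.605)
1/(n(69, 65) + l) = 1/(-60 - 9621685/361647) = 1/(-31320505/361647) = -361647/31320505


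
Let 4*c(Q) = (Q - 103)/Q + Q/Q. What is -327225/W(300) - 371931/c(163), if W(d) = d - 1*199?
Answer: -24565371387/22523 ≈ -1.0907e+6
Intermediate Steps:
W(d) = -199 + d (W(d) = d - 199 = -199 + d)
c(Q) = ¼ + (-103 + Q)/(4*Q) (c(Q) = ((Q - 103)/Q + Q/Q)/4 = ((-103 + Q)/Q + 1)/4 = (1 + (-103 + Q)/Q)/4 = ¼ + (-103 + Q)/(4*Q))
-327225/W(300) - 371931/c(163) = -327225/(-199 + 300) - 371931*652/(-103 + 2*163) = -327225/101 - 371931*652/(-103 + 326) = -327225*1/101 - 371931/((¼)*(1/163)*223) = -327225/101 - 371931/223/652 = -327225/101 - 371931*652/223 = -327225/101 - 242499012/223 = -24565371387/22523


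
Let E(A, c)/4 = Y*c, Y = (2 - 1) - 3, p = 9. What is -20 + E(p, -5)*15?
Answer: 580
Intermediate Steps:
Y = -2 (Y = 1 - 3 = -2)
E(A, c) = -8*c (E(A, c) = 4*(-2*c) = -8*c)
-20 + E(p, -5)*15 = -20 - 8*(-5)*15 = -20 + 40*15 = -20 + 600 = 580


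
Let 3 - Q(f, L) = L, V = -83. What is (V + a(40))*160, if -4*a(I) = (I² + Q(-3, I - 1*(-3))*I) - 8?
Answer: -12960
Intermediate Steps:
Q(f, L) = 3 - L
a(I) = 2 (a(I) = -((I² + (3 - (I - 1*(-3)))*I) - 8)/4 = -((I² + (3 - (I + 3))*I) - 8)/4 = -((I² + (3 - (3 + I))*I) - 8)/4 = -((I² + (3 + (-3 - I))*I) - 8)/4 = -((I² + (-I)*I) - 8)/4 = -((I² - I²) - 8)/4 = -(0 - 8)/4 = -¼*(-8) = 2)
(V + a(40))*160 = (-83 + 2)*160 = -81*160 = -12960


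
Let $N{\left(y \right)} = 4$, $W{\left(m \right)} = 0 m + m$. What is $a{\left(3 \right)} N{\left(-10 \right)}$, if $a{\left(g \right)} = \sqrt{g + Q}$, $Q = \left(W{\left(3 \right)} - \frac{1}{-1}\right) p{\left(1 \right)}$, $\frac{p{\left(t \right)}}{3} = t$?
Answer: $4 \sqrt{15} \approx 15.492$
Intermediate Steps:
$p{\left(t \right)} = 3 t$
$W{\left(m \right)} = m$ ($W{\left(m \right)} = 0 + m = m$)
$Q = 12$ ($Q = \left(3 - \frac{1}{-1}\right) 3 \cdot 1 = \left(3 - -1\right) 3 = \left(3 + 1\right) 3 = 4 \cdot 3 = 12$)
$a{\left(g \right)} = \sqrt{12 + g}$ ($a{\left(g \right)} = \sqrt{g + 12} = \sqrt{12 + g}$)
$a{\left(3 \right)} N{\left(-10 \right)} = \sqrt{12 + 3} \cdot 4 = \sqrt{15} \cdot 4 = 4 \sqrt{15}$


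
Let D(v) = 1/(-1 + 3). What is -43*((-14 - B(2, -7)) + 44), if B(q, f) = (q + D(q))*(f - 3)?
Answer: -2365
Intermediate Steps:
D(v) = ½ (D(v) = 1/2 = ½)
B(q, f) = (½ + q)*(-3 + f) (B(q, f) = (q + ½)*(f - 3) = (½ + q)*(-3 + f))
-43*((-14 - B(2, -7)) + 44) = -43*((-14 - (-3/2 + (½)*(-7) - 3*2 - 7*2)) + 44) = -43*((-14 - (-3/2 - 7/2 - 6 - 14)) + 44) = -43*((-14 - 1*(-25)) + 44) = -43*((-14 + 25) + 44) = -43*(11 + 44) = -43*55 = -2365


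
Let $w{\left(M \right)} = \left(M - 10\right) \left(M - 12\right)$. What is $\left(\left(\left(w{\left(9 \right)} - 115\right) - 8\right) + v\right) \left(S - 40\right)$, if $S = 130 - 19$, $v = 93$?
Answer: $-1917$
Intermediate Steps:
$S = 111$
$w{\left(M \right)} = \left(-12 + M\right) \left(-10 + M\right)$ ($w{\left(M \right)} = \left(-10 + M\right) \left(-12 + M\right) = \left(-12 + M\right) \left(-10 + M\right)$)
$\left(\left(\left(w{\left(9 \right)} - 115\right) - 8\right) + v\right) \left(S - 40\right) = \left(\left(\left(\left(120 + 9^{2} - 198\right) - 115\right) - 8\right) + 93\right) \left(111 - 40\right) = \left(\left(\left(\left(120 + 81 - 198\right) - 115\right) - 8\right) + 93\right) 71 = \left(\left(\left(3 - 115\right) - 8\right) + 93\right) 71 = \left(\left(-112 - 8\right) + 93\right) 71 = \left(-120 + 93\right) 71 = \left(-27\right) 71 = -1917$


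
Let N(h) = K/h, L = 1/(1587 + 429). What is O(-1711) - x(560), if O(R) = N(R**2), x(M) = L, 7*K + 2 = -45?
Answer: -420151/843126048 ≈ -0.00049833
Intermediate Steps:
K = -47/7 (K = -2/7 + (1/7)*(-45) = -2/7 - 45/7 = -47/7 ≈ -6.7143)
L = 1/2016 ≈ 0.00049603
x(M) = 1/2016
N(h) = -47/(7*h)
O(R) = -47/(7*R**2)
O(-1711) - x(560) = -47/7/(-1711)**2 - 1*1/2016 = -47/7*1/2927521 - 1/2016 = -47/20492647 - 1/2016 = -420151/843126048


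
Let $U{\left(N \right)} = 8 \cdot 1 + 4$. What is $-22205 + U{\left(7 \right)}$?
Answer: $-22193$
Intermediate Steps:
$U{\left(N \right)} = 12$ ($U{\left(N \right)} = 8 + 4 = 12$)
$-22205 + U{\left(7 \right)} = -22205 + 12 = -22193$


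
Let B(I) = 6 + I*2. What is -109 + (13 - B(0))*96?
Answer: 563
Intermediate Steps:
B(I) = 6 + 2*I
-109 + (13 - B(0))*96 = -109 + (13 - (6 + 2*0))*96 = -109 + (13 - (6 + 0))*96 = -109 + (13 - 1*6)*96 = -109 + (13 - 6)*96 = -109 + 7*96 = -109 + 672 = 563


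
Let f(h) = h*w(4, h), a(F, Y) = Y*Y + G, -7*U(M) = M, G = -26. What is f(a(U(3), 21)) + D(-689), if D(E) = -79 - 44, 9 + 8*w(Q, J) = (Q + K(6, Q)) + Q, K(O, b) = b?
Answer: 261/8 ≈ 32.625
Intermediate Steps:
w(Q, J) = -9/8 + 3*Q/8 (w(Q, J) = -9/8 + ((Q + Q) + Q)/8 = -9/8 + (2*Q + Q)/8 = -9/8 + (3*Q)/8 = -9/8 + 3*Q/8)
U(M) = -M/7
a(F, Y) = -26 + Y² (a(F, Y) = Y*Y - 26 = Y² - 26 = -26 + Y²)
f(h) = 3*h/8 (f(h) = h*(-9/8 + (3/8)*4) = h*(-9/8 + 3/2) = h*(3/8) = 3*h/8)
D(E) = -123
f(a(U(3), 21)) + D(-689) = 3*(-26 + 21²)/8 - 123 = 3*(-26 + 441)/8 - 123 = (3/8)*415 - 123 = 1245/8 - 123 = 261/8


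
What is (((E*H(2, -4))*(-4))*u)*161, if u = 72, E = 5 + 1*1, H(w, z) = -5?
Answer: 1391040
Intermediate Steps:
E = 6 (E = 5 + 1 = 6)
(((E*H(2, -4))*(-4))*u)*161 = (((6*(-5))*(-4))*72)*161 = (-30*(-4)*72)*161 = (120*72)*161 = 8640*161 = 1391040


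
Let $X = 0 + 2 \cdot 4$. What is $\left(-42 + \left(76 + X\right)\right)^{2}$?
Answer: $1764$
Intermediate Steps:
$X = 8$ ($X = 0 + 8 = 8$)
$\left(-42 + \left(76 + X\right)\right)^{2} = \left(-42 + \left(76 + 8\right)\right)^{2} = \left(-42 + 84\right)^{2} = 42^{2} = 1764$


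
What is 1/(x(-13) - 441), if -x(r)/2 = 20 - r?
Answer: -1/507 ≈ -0.0019724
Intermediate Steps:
x(r) = -40 + 2*r (x(r) = -2*(20 - r) = -40 + 2*r)
1/(x(-13) - 441) = 1/((-40 + 2*(-13)) - 441) = 1/((-40 - 26) - 441) = 1/(-66 - 441) = 1/(-507) = -1/507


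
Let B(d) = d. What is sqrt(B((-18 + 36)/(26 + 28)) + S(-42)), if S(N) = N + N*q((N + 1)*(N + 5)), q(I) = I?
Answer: I*sqrt(573801)/3 ≈ 252.5*I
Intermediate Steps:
S(N) = N + N*(1 + N)*(5 + N) (S(N) = N + N*((N + 1)*(N + 5)) = N + N*((1 + N)*(5 + N)) = N + N*(1 + N)*(5 + N))
sqrt(B((-18 + 36)/(26 + 28)) + S(-42)) = sqrt((-18 + 36)/(26 + 28) - 42*(6 + (-42)**2 + 6*(-42))) = sqrt(18/54 - 42*(6 + 1764 - 252)) = sqrt(18*(1/54) - 42*1518) = sqrt(1/3 - 63756) = sqrt(-191267/3) = I*sqrt(573801)/3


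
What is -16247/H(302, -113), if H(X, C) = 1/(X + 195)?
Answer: -8074759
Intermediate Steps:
H(X, C) = 1/(195 + X)
-16247/H(302, -113) = -16247/(1/(195 + 302)) = -16247/(1/497) = -16247/1/497 = -16247*497 = -8074759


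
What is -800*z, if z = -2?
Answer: 1600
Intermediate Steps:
-800*z = -800*(-2) = 1600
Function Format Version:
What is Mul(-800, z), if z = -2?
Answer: 1600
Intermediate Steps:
Mul(-800, z) = Mul(-800, -2) = 1600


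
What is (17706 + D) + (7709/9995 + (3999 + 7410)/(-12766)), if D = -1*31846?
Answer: -1804225463661/127596170 ≈ -14140.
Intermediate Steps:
D = -31846
(17706 + D) + (7709/9995 + (3999 + 7410)/(-12766)) = (17706 - 31846) + (7709/9995 + (3999 + 7410)/(-12766)) = -14140 + (7709*(1/9995) + 11409*(-1/12766)) = -14140 + (7709/9995 - 11409/12766) = -14140 - 15619861/127596170 = -1804225463661/127596170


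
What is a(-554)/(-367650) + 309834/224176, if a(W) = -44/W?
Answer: 7888298821457/5707467718200 ≈ 1.3821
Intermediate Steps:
a(-554)/(-367650) + 309834/224176 = -44/(-554)/(-367650) + 309834/224176 = -44*(-1/554)*(-1/367650) + 309834*(1/224176) = (22/277)*(-1/367650) + 154917/112088 = -11/50919525 + 154917/112088 = 7888298821457/5707467718200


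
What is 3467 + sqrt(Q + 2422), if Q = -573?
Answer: 3510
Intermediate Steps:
3467 + sqrt(Q + 2422) = 3467 + sqrt(-573 + 2422) = 3467 + sqrt(1849) = 3467 + 43 = 3510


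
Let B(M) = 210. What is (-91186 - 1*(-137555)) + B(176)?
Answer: 46579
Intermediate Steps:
(-91186 - 1*(-137555)) + B(176) = (-91186 - 1*(-137555)) + 210 = (-91186 + 137555) + 210 = 46369 + 210 = 46579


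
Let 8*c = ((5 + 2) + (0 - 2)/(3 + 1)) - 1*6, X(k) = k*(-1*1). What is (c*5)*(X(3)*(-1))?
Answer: 15/16 ≈ 0.93750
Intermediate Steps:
X(k) = -k (X(k) = k*(-1) = -k)
c = 1/16 (c = (((5 + 2) + (0 - 2)/(3 + 1)) - 1*6)/8 = ((7 - 2/4) - 6)/8 = ((7 - 2*¼) - 6)/8 = ((7 - ½) - 6)/8 = (13/2 - 6)/8 = (⅛)*(½) = 1/16 ≈ 0.062500)
(c*5)*(X(3)*(-1)) = ((1/16)*5)*(-1*3*(-1)) = 5*(-3*(-1))/16 = (5/16)*3 = 15/16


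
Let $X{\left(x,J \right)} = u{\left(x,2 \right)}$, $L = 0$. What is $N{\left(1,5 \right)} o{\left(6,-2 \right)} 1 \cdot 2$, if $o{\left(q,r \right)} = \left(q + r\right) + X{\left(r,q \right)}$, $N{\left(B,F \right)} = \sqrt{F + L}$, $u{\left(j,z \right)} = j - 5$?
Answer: $- 6 \sqrt{5} \approx -13.416$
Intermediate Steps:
$u{\left(j,z \right)} = -5 + j$
$N{\left(B,F \right)} = \sqrt{F}$ ($N{\left(B,F \right)} = \sqrt{F + 0} = \sqrt{F}$)
$X{\left(x,J \right)} = -5 + x$
$o{\left(q,r \right)} = -5 + q + 2 r$ ($o{\left(q,r \right)} = \left(q + r\right) + \left(-5 + r\right) = -5 + q + 2 r$)
$N{\left(1,5 \right)} o{\left(6,-2 \right)} 1 \cdot 2 = \sqrt{5} \left(-5 + 6 + 2 \left(-2\right)\right) 1 \cdot 2 = \sqrt{5} \left(-5 + 6 - 4\right) 2 = \sqrt{5} \left(-3\right) 2 = - 3 \sqrt{5} \cdot 2 = - 6 \sqrt{5}$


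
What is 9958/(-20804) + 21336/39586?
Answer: 12419189/205886786 ≈ 0.060320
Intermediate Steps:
9958/(-20804) + 21336/39586 = 9958*(-1/20804) + 21336*(1/39586) = -4979/10402 + 10668/19793 = 12419189/205886786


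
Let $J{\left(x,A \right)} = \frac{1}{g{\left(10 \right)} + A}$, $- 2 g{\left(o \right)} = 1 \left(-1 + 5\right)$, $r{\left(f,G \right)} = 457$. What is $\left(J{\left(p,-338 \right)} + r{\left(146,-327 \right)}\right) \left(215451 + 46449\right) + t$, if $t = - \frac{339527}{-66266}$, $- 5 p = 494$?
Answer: $\frac{7931214183017}{66266} \approx 1.1969 \cdot 10^{8}$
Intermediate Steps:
$p = - \frac{494}{5}$ ($p = \left(- \frac{1}{5}\right) 494 = - \frac{494}{5} \approx -98.8$)
$g{\left(o \right)} = -2$ ($g{\left(o \right)} = - \frac{1 \left(-1 + 5\right)}{2} = - \frac{1 \cdot 4}{2} = \left(- \frac{1}{2}\right) 4 = -2$)
$J{\left(x,A \right)} = \frac{1}{-2 + A}$
$t = \frac{339527}{66266}$ ($t = \left(-339527\right) \left(- \frac{1}{66266}\right) = \frac{339527}{66266} \approx 5.1237$)
$\left(J{\left(p,-338 \right)} + r{\left(146,-327 \right)}\right) \left(215451 + 46449\right) + t = \left(\frac{1}{-2 - 338} + 457\right) \left(215451 + 46449\right) + \frac{339527}{66266} = \left(\frac{1}{-340} + 457\right) 261900 + \frac{339527}{66266} = \left(- \frac{1}{340} + 457\right) 261900 + \frac{339527}{66266} = \frac{155379}{340} \cdot 261900 + \frac{339527}{66266} = \frac{2034688005}{17} + \frac{339527}{66266} = \frac{7931214183017}{66266}$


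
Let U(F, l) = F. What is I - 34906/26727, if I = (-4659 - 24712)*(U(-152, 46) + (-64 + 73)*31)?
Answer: -99694871965/26727 ≈ -3.7301e+6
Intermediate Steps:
I = -3730117 (I = (-4659 - 24712)*(-152 + (-64 + 73)*31) = -29371*(-152 + 9*31) = -29371*(-152 + 279) = -29371*127 = -3730117)
I - 34906/26727 = -3730117 - 34906/26727 = -99694871965/26727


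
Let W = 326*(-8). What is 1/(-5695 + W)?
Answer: -1/8303 ≈ -0.00012044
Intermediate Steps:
W = -2608
1/(-5695 + W) = 1/(-5695 - 2608) = 1/(-8303) = -1/8303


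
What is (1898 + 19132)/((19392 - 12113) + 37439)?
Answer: 3505/7453 ≈ 0.47028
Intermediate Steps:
(1898 + 19132)/((19392 - 12113) + 37439) = 21030/(7279 + 37439) = 21030/44718 = 21030*(1/44718) = 3505/7453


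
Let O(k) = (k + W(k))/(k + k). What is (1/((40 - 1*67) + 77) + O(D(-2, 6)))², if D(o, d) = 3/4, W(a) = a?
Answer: 2601/2500 ≈ 1.0404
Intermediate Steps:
D(o, d) = ¾ (D(o, d) = 3*(¼) = ¾)
O(k) = 1 (O(k) = (k + k)/(k + k) = (2*k)/((2*k)) = (2*k)*(1/(2*k)) = 1)
(1/((40 - 1*67) + 77) + O(D(-2, 6)))² = (1/((40 - 1*67) + 77) + 1)² = (1/((40 - 67) + 77) + 1)² = (1/(-27 + 77) + 1)² = (1/50 + 1)² = (51/50)² = 2601/2500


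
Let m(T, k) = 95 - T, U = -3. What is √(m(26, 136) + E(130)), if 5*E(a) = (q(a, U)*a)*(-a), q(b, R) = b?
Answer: I*√439331 ≈ 662.82*I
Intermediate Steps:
E(a) = -a³/5 (E(a) = ((a*a)*(-a))/5 = (a²*(-a))/5 = (-a³)/5 = -a³/5)
√(m(26, 136) + E(130)) = √((95 - 1*26) - ⅕*130³) = √((95 - 26) - ⅕*2197000) = √(69 - 439400) = √(-439331) = I*√439331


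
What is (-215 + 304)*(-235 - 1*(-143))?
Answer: -8188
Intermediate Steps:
(-215 + 304)*(-235 - 1*(-143)) = 89*(-235 + 143) = 89*(-92) = -8188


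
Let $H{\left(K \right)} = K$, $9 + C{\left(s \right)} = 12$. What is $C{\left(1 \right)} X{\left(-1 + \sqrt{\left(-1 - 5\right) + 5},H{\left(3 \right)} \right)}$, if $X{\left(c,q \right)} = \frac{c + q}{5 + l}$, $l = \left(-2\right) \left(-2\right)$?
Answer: $\frac{2}{3} + \frac{i}{3} \approx 0.66667 + 0.33333 i$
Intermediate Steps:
$C{\left(s \right)} = 3$ ($C{\left(s \right)} = -9 + 12 = 3$)
$l = 4$
$X{\left(c,q \right)} = \frac{c}{9} + \frac{q}{9}$ ($X{\left(c,q \right)} = \frac{c + q}{5 + 4} = \frac{c + q}{9} = \left(c + q\right) \frac{1}{9} = \frac{c}{9} + \frac{q}{9}$)
$C{\left(1 \right)} X{\left(-1 + \sqrt{\left(-1 - 5\right) + 5},H{\left(3 \right)} \right)} = 3 \left(\frac{-1 + \sqrt{\left(-1 - 5\right) + 5}}{9} + \frac{1}{9} \cdot 3\right) = 3 \left(\frac{-1 + \sqrt{\left(-1 - 5\right) + 5}}{9} + \frac{1}{3}\right) = 3 \left(\frac{-1 + \sqrt{-6 + 5}}{9} + \frac{1}{3}\right) = 3 \left(\frac{-1 + \sqrt{-1}}{9} + \frac{1}{3}\right) = 3 \left(\frac{-1 + i}{9} + \frac{1}{3}\right) = 3 \left(\left(- \frac{1}{9} + \frac{i}{9}\right) + \frac{1}{3}\right) = 3 \left(\frac{2}{9} + \frac{i}{9}\right) = \frac{2}{3} + \frac{i}{3}$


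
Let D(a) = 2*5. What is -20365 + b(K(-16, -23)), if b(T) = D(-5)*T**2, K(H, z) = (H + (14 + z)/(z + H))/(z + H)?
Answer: -5234382635/257049 ≈ -20363.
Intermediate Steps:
D(a) = 10
K(H, z) = (H + (14 + z)/(H + z))/(H + z)
b(T) = 10*T**2
-20365 + b(K(-16, -23)) = -20365 + 10*((14 - 23 + (-16)**2 - 16*(-23))/(-16 - 23)**2)**2 = -20365 + 10*((14 - 23 + 256 + 368)/(-39)**2)**2 = -20365 + 10*((1/1521)*615)**2 = -20365 + 10*(205/507)**2 = -20365 + 10*(42025/257049) = -20365 + 420250/257049 = -5234382635/257049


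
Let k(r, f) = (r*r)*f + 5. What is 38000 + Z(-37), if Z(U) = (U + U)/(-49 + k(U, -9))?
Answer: 469870074/12365 ≈ 38000.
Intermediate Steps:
k(r, f) = 5 + f*r² (k(r, f) = r²*f + 5 = f*r² + 5 = 5 + f*r²)
Z(U) = 2*U/(-44 - 9*U²) (Z(U) = (U + U)/(-49 + (5 - 9*U²)) = (2*U)/(-44 - 9*U²) = 2*U/(-44 - 9*U²))
38000 + Z(-37) = 38000 - 2*(-37)/(44 + 9*(-37)²) = 38000 - 2*(-37)/(44 + 9*1369) = 38000 - 2*(-37)/(44 + 12321) = 38000 - 2*(-37)/12365 = 38000 - 2*(-37)*1/12365 = 38000 + 74/12365 = 469870074/12365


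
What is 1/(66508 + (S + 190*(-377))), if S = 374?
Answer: -1/4748 ≈ -0.00021061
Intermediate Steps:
1/(66508 + (S + 190*(-377))) = 1/(66508 + (374 + 190*(-377))) = 1/(66508 + (374 - 71630)) = 1/(66508 - 71256) = 1/(-4748) = -1/4748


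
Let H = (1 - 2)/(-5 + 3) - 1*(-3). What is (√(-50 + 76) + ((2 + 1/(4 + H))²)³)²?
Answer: 1156294909392003226/129746337890625 + 2147483648*√26/11390625 ≈ 9873.3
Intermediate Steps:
H = 7/2 (H = -1/(-2) + 3 = -1*(-½) + 3 = ½ + 3 = 7/2 ≈ 3.5000)
(√(-50 + 76) + ((2 + 1/(4 + H))²)³)² = (√(-50 + 76) + ((2 + 1/(4 + 7/2))²)³)² = (√26 + ((2 + 1/(15/2))²)³)² = (√26 + ((2 + 2/15)²)³)² = (√26 + ((32/15)²)³)² = (√26 + (1024/225)³)² = (√26 + 1073741824/11390625)² = (1073741824/11390625 + √26)²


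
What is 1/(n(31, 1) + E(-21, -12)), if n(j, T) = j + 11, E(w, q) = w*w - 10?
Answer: 1/473 ≈ 0.0021142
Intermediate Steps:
E(w, q) = -10 + w² (E(w, q) = w² - 10 = -10 + w²)
n(j, T) = 11 + j
1/(n(31, 1) + E(-21, -12)) = 1/((11 + 31) + (-10 + (-21)²)) = 1/(42 + (-10 + 441)) = 1/(42 + 431) = 1/473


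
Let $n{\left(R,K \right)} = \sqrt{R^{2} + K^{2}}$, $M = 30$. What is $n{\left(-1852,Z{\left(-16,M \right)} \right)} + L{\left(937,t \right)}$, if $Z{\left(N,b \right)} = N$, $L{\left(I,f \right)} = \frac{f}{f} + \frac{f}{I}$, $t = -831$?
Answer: $\frac{106}{937} + 4 \sqrt{214385} \approx 1852.2$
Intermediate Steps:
$L{\left(I,f \right)} = 1 + \frac{f}{I}$
$n{\left(R,K \right)} = \sqrt{K^{2} + R^{2}}$
$n{\left(-1852,Z{\left(-16,M \right)} \right)} + L{\left(937,t \right)} = \sqrt{\left(-16\right)^{2} + \left(-1852\right)^{2}} + \frac{937 - 831}{937} = \sqrt{256 + 3429904} + \frac{1}{937} \cdot 106 = \sqrt{3430160} + \frac{106}{937} = 4 \sqrt{214385} + \frac{106}{937} = \frac{106}{937} + 4 \sqrt{214385}$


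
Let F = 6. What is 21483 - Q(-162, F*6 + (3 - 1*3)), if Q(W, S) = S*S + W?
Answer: 20349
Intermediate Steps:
Q(W, S) = W + S² (Q(W, S) = S² + W = W + S²)
21483 - Q(-162, F*6 + (3 - 1*3)) = 21483 - (-162 + (6*6 + (3 - 1*3))²) = 21483 - (-162 + (36 + (3 - 3))²) = 21483 - (-162 + (36 + 0)²) = 21483 - (-162 + 36²) = 21483 - (-162 + 1296) = 21483 - 1*1134 = 21483 - 1134 = 20349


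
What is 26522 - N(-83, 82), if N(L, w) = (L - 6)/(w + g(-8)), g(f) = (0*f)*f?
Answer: 2174893/82 ≈ 26523.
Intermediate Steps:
g(f) = 0 (g(f) = 0*f = 0)
N(L, w) = (-6 + L)/w (N(L, w) = (L - 6)/(w + 0) = (-6 + L)/w)
26522 - N(-83, 82) = 26522 - (-6 - 83)/82 = 26522 - (-89)/82 = 26522 - 1*(-89/82) = 26522 + 89/82 = 2174893/82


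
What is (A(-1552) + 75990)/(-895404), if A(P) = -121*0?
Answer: -12665/149234 ≈ -0.084867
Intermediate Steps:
A(P) = 0
(A(-1552) + 75990)/(-895404) = (0 + 75990)/(-895404) = 75990*(-1/895404) = -12665/149234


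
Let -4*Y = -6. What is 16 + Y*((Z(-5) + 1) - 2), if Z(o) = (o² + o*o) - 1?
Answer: 88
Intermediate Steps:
Y = 3/2 (Y = -¼*(-6) = 3/2 ≈ 1.5000)
Z(o) = -1 + 2*o² (Z(o) = (o² + o²) - 1 = 2*o² - 1 = -1 + 2*o²)
16 + Y*((Z(-5) + 1) - 2) = 16 + 3*(((-1 + 2*(-5)²) + 1) - 2)/2 = 16 + 3*(((-1 + 2*25) + 1) - 2)/2 = 16 + 3*(((-1 + 50) + 1) - 2)/2 = 16 + 3*((49 + 1) - 2)/2 = 16 + 3*(50 - 2)/2 = 16 + (3/2)*48 = 16 + 72 = 88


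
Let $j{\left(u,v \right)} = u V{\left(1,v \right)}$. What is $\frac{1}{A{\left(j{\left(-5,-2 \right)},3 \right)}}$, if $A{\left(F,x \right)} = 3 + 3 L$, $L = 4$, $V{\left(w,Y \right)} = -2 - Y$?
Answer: $\frac{1}{15} \approx 0.066667$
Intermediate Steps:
$j{\left(u,v \right)} = u \left(-2 - v\right)$
$A{\left(F,x \right)} = 15$ ($A{\left(F,x \right)} = 3 + 3 \cdot 4 = 3 + 12 = 15$)
$\frac{1}{A{\left(j{\left(-5,-2 \right)},3 \right)}} = \frac{1}{15}$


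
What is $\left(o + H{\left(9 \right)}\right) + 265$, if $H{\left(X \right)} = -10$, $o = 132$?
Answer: $387$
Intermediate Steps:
$\left(o + H{\left(9 \right)}\right) + 265 = \left(132 - 10\right) + 265 = 122 + 265 = 387$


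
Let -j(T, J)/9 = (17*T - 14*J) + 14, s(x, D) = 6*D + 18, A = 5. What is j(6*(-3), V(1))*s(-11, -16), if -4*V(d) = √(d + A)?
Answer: -204984 + 2457*√6 ≈ -1.9897e+5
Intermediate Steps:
V(d) = -√(5 + d)/4 (V(d) = -√(d + 5)/4 = -√(5 + d)/4)
s(x, D) = 18 + 6*D
j(T, J) = -126 - 153*T + 126*J (j(T, J) = -9*((17*T - 14*J) + 14) = -9*((-14*J + 17*T) + 14) = -9*(14 - 14*J + 17*T) = -126 - 153*T + 126*J)
j(6*(-3), V(1))*s(-11, -16) = (-126 - 918*(-3) + 126*(-√(5 + 1)/4))*(18 + 6*(-16)) = (-126 - 153*(-18) + 126*(-√6/4))*(18 - 96) = (-126 + 2754 - 63*√6/2)*(-78) = (2628 - 63*√6/2)*(-78) = -204984 + 2457*√6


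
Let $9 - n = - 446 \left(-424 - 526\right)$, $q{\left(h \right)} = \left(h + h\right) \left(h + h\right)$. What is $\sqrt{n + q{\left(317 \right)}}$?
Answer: $3 i \sqrt{2415} \approx 147.43 i$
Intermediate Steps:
$q{\left(h \right)} = 4 h^{2}$ ($q{\left(h \right)} = 2 h 2 h = 4 h^{2}$)
$n = -423691$ ($n = 9 - - 446 \left(-424 - 526\right) = 9 - \left(-446\right) \left(-950\right) = 9 - 423700 = -423691$)
$\sqrt{n + q{\left(317 \right)}} = \sqrt{-423691 + 4 \cdot 317^{2}} = \sqrt{-423691 + 4 \cdot 100489} = \sqrt{-423691 + 401956} = \sqrt{-21735} = 3 i \sqrt{2415}$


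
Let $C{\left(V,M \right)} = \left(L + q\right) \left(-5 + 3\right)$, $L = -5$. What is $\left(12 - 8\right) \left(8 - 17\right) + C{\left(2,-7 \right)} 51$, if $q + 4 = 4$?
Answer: $474$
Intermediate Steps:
$q = 0$ ($q = -4 + 4 = 0$)
$C{\left(V,M \right)} = 10$ ($C{\left(V,M \right)} = \left(-5 + 0\right) \left(-5 + 3\right) = \left(-5\right) \left(-2\right) = 10$)
$\left(12 - 8\right) \left(8 - 17\right) + C{\left(2,-7 \right)} 51 = \left(12 - 8\right) \left(8 - 17\right) + 10 \cdot 51 = 4 \left(-9\right) + 510 = -36 + 510 = 474$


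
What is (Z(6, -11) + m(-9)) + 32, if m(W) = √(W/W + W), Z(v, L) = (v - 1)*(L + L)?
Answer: -78 + 2*I*√2 ≈ -78.0 + 2.8284*I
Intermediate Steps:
Z(v, L) = 2*L*(-1 + v) (Z(v, L) = (-1 + v)*(2*L) = 2*L*(-1 + v))
m(W) = √(1 + W)
(Z(6, -11) + m(-9)) + 32 = (2*(-11)*(-1 + 6) + √(1 - 9)) + 32 = (2*(-11)*5 + √(-8)) + 32 = (-110 + 2*I*√2) + 32 = -78 + 2*I*√2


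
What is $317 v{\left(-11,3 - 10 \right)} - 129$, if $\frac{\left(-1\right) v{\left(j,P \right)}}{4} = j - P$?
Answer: $4943$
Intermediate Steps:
$v{\left(j,P \right)} = - 4 j + 4 P$ ($v{\left(j,P \right)} = - 4 \left(j - P\right) = - 4 j + 4 P$)
$317 v{\left(-11,3 - 10 \right)} - 129 = 317 \left(\left(-4\right) \left(-11\right) + 4 \left(3 - 10\right)\right) - 129 = 317 \left(44 + 4 \left(-7\right)\right) - 129 = 317 \left(44 - 28\right) - 129 = 317 \cdot 16 - 129 = 5072 - 129 = 4943$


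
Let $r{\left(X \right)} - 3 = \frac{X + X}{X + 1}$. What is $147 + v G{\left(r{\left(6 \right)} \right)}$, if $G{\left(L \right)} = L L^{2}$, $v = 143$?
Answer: $\frac{5189412}{343} \approx 15129.0$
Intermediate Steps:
$r{\left(X \right)} = 3 + \frac{2 X}{1 + X}$ ($r{\left(X \right)} = 3 + \frac{X + X}{X + 1} = 3 + \frac{2 X}{1 + X}$)
$G{\left(L \right)} = L^{3}$
$147 + v G{\left(r{\left(6 \right)} \right)} = 147 + 143 \left(\frac{3 + 5 \cdot 6}{1 + 6}\right)^{3} = 147 + 143 \left(\frac{3 + 30}{7}\right)^{3} = 147 + 143 \left(\frac{1}{7} \cdot 33\right)^{3} = 147 + 143 \left(\frac{33}{7}\right)^{3} = 147 + 143 \cdot \frac{35937}{343} = 147 + \frac{5138991}{343} = \frac{5189412}{343}$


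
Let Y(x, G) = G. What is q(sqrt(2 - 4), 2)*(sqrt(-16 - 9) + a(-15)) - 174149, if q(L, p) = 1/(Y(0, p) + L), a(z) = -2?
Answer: (5 - 174149*sqrt(2) + 348300*I)/(sqrt(2) - 2*I) ≈ -1.7415e+5 + 2.1381*I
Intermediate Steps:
q(L, p) = 1/(L + p) (q(L, p) = 1/(p + L) = 1/(L + p))
q(sqrt(2 - 4), 2)*(sqrt(-16 - 9) + a(-15)) - 174149 = (sqrt(-16 - 9) - 2)/(sqrt(2 - 4) + 2) - 174149 = (sqrt(-25) - 2)/(sqrt(-2) + 2) - 174149 = (5*I - 2)/(I*sqrt(2) + 2) - 174149 = (-2 + 5*I)/(2 + I*sqrt(2)) - 174149 = -174149 + (-2 + 5*I)/(2 + I*sqrt(2))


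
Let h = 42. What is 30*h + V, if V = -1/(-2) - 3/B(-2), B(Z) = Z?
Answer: 1262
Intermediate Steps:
V = 2 (V = -1/(-2) - 3/(-2) = -1*(-1/2) - 3*(-1/2) = 1/2 + 3/2 = 2)
30*h + V = 30*42 + 2 = 1260 + 2 = 1262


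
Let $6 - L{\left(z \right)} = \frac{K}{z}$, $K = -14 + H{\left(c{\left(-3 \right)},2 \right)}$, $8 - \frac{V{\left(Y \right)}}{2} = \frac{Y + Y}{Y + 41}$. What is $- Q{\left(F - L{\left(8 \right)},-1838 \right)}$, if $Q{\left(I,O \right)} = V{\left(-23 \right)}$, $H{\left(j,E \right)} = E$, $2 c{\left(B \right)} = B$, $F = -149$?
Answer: $- \frac{190}{9} \approx -21.111$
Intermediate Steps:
$c{\left(B \right)} = \frac{B}{2}$
$V{\left(Y \right)} = 16 - \frac{4 Y}{41 + Y}$ ($V{\left(Y \right)} = 16 - 2 \frac{Y + Y}{Y + 41} = 16 - 2 \frac{2 Y}{41 + Y} = 16 - \frac{4 Y}{41 + Y}$)
$K = -12$ ($K = -14 + 2 = -12$)
$L{\left(z \right)} = 6 + \frac{12}{z}$ ($L{\left(z \right)} = 6 - - \frac{12}{z} = 6 + \frac{12}{z}$)
$Q{\left(I,O \right)} = \frac{190}{9}$ ($Q{\left(I,O \right)} = \frac{4 \left(164 + 3 \left(-23\right)\right)}{41 - 23} = \frac{4 \left(164 - 69\right)}{18} = 4 \cdot \frac{1}{18} \cdot 95 = \frac{190}{9}$)
$- Q{\left(F - L{\left(8 \right)},-1838 \right)} = \left(-1\right) \frac{190}{9} = - \frac{190}{9}$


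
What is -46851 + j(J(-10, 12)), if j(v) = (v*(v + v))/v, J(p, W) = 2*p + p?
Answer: -46911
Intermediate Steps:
J(p, W) = 3*p
j(v) = 2*v (j(v) = (v*(2*v))/v = (2*v²)/v = 2*v)
-46851 + j(J(-10, 12)) = -46851 + 2*(3*(-10)) = -46851 + 2*(-30) = -46851 - 60 = -46911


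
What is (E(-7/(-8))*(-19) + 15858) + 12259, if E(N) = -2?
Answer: 28155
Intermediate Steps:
(E(-7/(-8))*(-19) + 15858) + 12259 = (-2*(-19) + 15858) + 12259 = (38 + 15858) + 12259 = 15896 + 12259 = 28155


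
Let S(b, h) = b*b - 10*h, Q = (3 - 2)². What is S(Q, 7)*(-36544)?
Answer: 2521536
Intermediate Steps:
Q = 1 (Q = 1² = 1)
S(b, h) = b² - 10*h
S(Q, 7)*(-36544) = (1² - 10*7)*(-36544) = (1 - 70)*(-36544) = -69*(-36544) = 2521536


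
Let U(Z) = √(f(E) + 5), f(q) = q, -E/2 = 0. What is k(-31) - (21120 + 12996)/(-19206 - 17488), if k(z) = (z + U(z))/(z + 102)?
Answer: 642361/1302637 + √5/71 ≈ 0.52462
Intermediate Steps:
E = 0 (E = -2*0 = 0)
U(Z) = √5 (U(Z) = √(0 + 5) = √5)
k(z) = (z + √5)/(102 + z) (k(z) = (z + √5)/(z + 102) = (z + √5)/(102 + z))
k(-31) - (21120 + 12996)/(-19206 - 17488) = (-31 + √5)/(102 - 31) - (21120 + 12996)/(-19206 - 17488) = (-31 + √5)/71 - 34116/(-36694) = (-31 + √5)/71 - 34116*(-1)/36694 = (-31/71 + √5/71) - 1*(-17058/18347) = (-31/71 + √5/71) + 17058/18347 = 642361/1302637 + √5/71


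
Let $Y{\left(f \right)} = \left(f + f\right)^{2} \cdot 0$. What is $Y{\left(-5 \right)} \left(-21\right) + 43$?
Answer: $43$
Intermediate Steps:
$Y{\left(f \right)} = 0$ ($Y{\left(f \right)} = \left(2 f\right)^{2} \cdot 0 = 4 f^{2} \cdot 0 = 0$)
$Y{\left(-5 \right)} \left(-21\right) + 43 = 0 \left(-21\right) + 43 = 0 + 43 = 43$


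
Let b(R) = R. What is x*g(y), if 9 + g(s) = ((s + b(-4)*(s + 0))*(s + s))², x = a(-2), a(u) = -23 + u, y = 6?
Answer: -1166175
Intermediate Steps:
x = -25 (x = -23 - 2 = -25)
g(s) = -9 + 36*s⁴ (g(s) = -9 + ((s - 4*(s + 0))*(s + s))² = -9 + ((s - 4*s)*(2*s))² = -9 + ((-3*s)*(2*s))² = -9 + (-6*s²)² = -9 + 36*s⁴)
x*g(y) = -25*(-9 + 36*6⁴) = -25*(-9 + 36*1296) = -25*(-9 + 46656) = -25*46647 = -1166175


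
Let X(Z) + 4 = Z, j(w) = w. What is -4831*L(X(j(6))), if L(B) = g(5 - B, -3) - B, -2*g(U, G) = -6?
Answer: -4831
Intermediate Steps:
g(U, G) = 3 (g(U, G) = -½*(-6) = 3)
X(Z) = -4 + Z
L(B) = 3 - B
-4831*L(X(j(6))) = -4831*(3 - (-4 + 6)) = -4831*(3 - 1*2) = -4831*(3 - 2) = -4831*1 = -4831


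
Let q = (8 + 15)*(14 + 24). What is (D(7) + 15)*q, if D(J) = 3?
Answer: 15732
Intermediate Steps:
q = 874 (q = 23*38 = 874)
(D(7) + 15)*q = (3 + 15)*874 = 18*874 = 15732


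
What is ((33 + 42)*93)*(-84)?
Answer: -585900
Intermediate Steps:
((33 + 42)*93)*(-84) = (75*93)*(-84) = 6975*(-84) = -585900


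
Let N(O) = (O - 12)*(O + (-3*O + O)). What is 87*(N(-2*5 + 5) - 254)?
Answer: -29493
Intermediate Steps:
N(O) = -O*(-12 + O) (N(O) = (-12 + O)*(O - 2*O) = (-12 + O)*(-O) = -O*(-12 + O))
87*(N(-2*5 + 5) - 254) = 87*((-2*5 + 5)*(12 - (-2*5 + 5)) - 254) = 87*((-10 + 5)*(12 - (-10 + 5)) - 254) = 87*(-5*(12 - 1*(-5)) - 254) = 87*(-5*(12 + 5) - 254) = 87*(-5*17 - 254) = 87*(-85 - 254) = 87*(-339) = -29493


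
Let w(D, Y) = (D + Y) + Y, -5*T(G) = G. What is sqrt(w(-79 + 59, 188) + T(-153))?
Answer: sqrt(9665)/5 ≈ 19.662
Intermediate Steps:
T(G) = -G/5
w(D, Y) = D + 2*Y
sqrt(w(-79 + 59, 188) + T(-153)) = sqrt(((-79 + 59) + 2*188) - 1/5*(-153)) = sqrt((-20 + 376) + 153/5) = sqrt(356 + 153/5) = sqrt(1933/5) = sqrt(9665)/5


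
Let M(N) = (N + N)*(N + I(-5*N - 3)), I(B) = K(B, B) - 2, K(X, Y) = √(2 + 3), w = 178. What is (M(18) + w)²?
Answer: 574996 + 54288*√5 ≈ 6.9639e+5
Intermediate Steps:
K(X, Y) = √5
I(B) = -2 + √5 (I(B) = √5 - 2 = -2 + √5)
M(N) = 2*N*(-2 + N + √5) (M(N) = (N + N)*(N + (-2 + √5)) = (2*N)*(-2 + N + √5) = 2*N*(-2 + N + √5))
(M(18) + w)² = (2*18*(-2 + 18 + √5) + 178)² = (2*18*(16 + √5) + 178)² = ((576 + 36*√5) + 178)² = (754 + 36*√5)²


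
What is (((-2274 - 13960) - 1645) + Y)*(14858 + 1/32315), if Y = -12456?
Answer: -2912986756157/6463 ≈ -4.5072e+8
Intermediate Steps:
(((-2274 - 13960) - 1645) + Y)*(14858 + 1/32315) = (((-2274 - 13960) - 1645) - 12456)*(14858 + 1/32315) = ((-16234 - 1645) - 12456)*(14858 + 1/32315) = (-17879 - 12456)*(480136271/32315) = -30335*480136271/32315 = -2912986756157/6463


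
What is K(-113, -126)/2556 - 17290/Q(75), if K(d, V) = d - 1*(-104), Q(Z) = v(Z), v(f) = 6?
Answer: -2455183/852 ≈ -2881.7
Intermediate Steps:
Q(Z) = 6
K(d, V) = 104 + d (K(d, V) = d + 104 = 104 + d)
K(-113, -126)/2556 - 17290/Q(75) = (104 - 113)/2556 - 17290/6 = -9*1/2556 - 17290*⅙ = -1/284 - 8645/3 = -2455183/852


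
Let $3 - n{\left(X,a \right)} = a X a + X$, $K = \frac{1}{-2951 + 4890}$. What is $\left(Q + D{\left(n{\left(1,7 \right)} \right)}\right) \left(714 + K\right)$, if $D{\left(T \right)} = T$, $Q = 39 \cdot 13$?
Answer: $\frac{636845620}{1939} \approx 3.2844 \cdot 10^{5}$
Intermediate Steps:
$K = \frac{1}{1939} \approx 0.00051573$
$Q = 507$
$n{\left(X,a \right)} = 3 - X - X a^{2}$ ($n{\left(X,a \right)} = 3 - \left(a X a + X\right) = 3 - \left(X a a + X\right) = 3 - \left(X a^{2} + X\right) = 3 - \left(X + X a^{2}\right) = 3 - X - X a^{2}$)
$\left(Q + D{\left(n{\left(1,7 \right)} \right)}\right) \left(714 + K\right) = \left(507 - \left(-2 + 7^{2}\right)\right) \left(714 + \frac{1}{1939}\right) = \left(507 - \left(-2 + 49\right)\right) \frac{1384447}{1939} = \left(507 - 47\right) \frac{1384447}{1939} = 460 \cdot \frac{1384447}{1939} = \frac{636845620}{1939}$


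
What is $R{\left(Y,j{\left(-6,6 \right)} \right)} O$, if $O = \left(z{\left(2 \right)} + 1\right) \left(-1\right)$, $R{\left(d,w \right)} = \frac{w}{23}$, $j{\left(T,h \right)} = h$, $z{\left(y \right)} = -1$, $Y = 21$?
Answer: $0$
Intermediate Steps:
$R{\left(d,w \right)} = \frac{w}{23}$ ($R{\left(d,w \right)} = w \frac{1}{23} = \frac{w}{23}$)
$O = 0$ ($O = \left(-1 + 1\right) \left(-1\right) = 0 \left(-1\right) = 0$)
$R{\left(Y,j{\left(-6,6 \right)} \right)} O = \frac{1}{23} \cdot 6 \cdot 0 = \frac{6}{23} \cdot 0 = 0$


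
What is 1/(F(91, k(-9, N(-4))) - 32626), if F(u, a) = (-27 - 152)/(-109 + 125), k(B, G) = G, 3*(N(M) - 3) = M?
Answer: -16/522195 ≈ -3.0640e-5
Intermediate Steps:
N(M) = 3 + M/3
F(u, a) = -179/16
1/(F(91, k(-9, N(-4))) - 32626) = 1/(-179/16 - 32626) = 1/(-522195/16) = -16/522195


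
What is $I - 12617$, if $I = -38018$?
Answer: $-50635$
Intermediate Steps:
$I - 12617 = -38018 - 12617 = -50635$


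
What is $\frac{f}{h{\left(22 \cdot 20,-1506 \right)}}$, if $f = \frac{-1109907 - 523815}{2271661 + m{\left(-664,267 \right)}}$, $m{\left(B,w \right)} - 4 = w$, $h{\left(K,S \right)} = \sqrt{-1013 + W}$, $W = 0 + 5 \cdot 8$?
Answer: $\frac{816861 i \sqrt{973}}{1105294918} \approx 0.023053 i$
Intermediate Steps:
$W = 40$ ($W = 0 + 40 = 40$)
$h{\left(K,S \right)} = i \sqrt{973}$ ($h{\left(K,S \right)} = \sqrt{-1013 + 40} = \sqrt{-973} = i \sqrt{973}$)
$m{\left(B,w \right)} = 4 + w$
$f = - \frac{816861}{1135966}$ ($f = \frac{-1109907 - 523815}{2271661 + \left(4 + 267\right)} = - \frac{1633722}{2271661 + 271} = - \frac{1633722}{2271932} = \left(-1633722\right) \frac{1}{2271932} = - \frac{816861}{1135966} \approx -0.71909$)
$\frac{f}{h{\left(22 \cdot 20,-1506 \right)}} = - \frac{816861}{1135966 i \sqrt{973}} = - \frac{816861 \left(- \frac{i \sqrt{973}}{973}\right)}{1135966} = \frac{816861 i \sqrt{973}}{1105294918}$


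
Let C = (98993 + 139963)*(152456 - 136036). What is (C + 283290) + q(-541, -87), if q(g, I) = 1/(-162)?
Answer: 635678411219/162 ≈ 3.9239e+9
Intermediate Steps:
q(g, I) = -1/162
C = 3923657520 (C = 238956*16420 = 3923657520)
(C + 283290) + q(-541, -87) = (3923657520 + 283290) - 1/162 = 3923940810 - 1/162 = 635678411219/162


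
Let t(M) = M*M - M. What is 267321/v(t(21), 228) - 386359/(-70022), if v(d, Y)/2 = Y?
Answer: 3149088461/5321672 ≈ 591.75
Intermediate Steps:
t(M) = M² - M
v(d, Y) = 2*Y
267321/v(t(21), 228) - 386359/(-70022) = 267321/((2*228)) - 386359/(-70022) = 267321/456 - 386359*(-1/70022) = 267321*(1/456) + 386359/70022 = 89107/152 + 386359/70022 = 3149088461/5321672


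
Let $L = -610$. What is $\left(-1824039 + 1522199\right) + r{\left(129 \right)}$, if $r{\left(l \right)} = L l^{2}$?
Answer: $-10452850$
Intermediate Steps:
$r{\left(l \right)} = - 610 l^{2}$
$\left(-1824039 + 1522199\right) + r{\left(129 \right)} = \left(-1824039 + 1522199\right) - 610 \cdot 129^{2} = -301840 - 10151010 = -10452850$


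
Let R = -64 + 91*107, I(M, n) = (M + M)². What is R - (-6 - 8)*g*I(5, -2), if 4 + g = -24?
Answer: -29527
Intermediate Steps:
I(M, n) = 4*M² (I(M, n) = (2*M)² = 4*M²)
g = -28 (g = -4 - 24 = -28)
R = 9673 (R = -64 + 9737 = 9673)
R - (-6 - 8)*g*I(5, -2) = 9673 - (-6 - 8)*(-28)*4*5² = 9673 - (-14*(-28))*4*25 = 9673 - 392*100 = 9673 - 1*39200 = 9673 - 39200 = -29527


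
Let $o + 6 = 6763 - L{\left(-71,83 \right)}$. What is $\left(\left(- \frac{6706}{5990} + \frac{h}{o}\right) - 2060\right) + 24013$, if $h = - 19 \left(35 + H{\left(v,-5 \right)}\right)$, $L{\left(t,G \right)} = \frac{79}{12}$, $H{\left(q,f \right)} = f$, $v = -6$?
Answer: $\frac{1065144937122}{48521995} \approx 21952.0$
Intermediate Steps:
$L{\left(t,G \right)} = \frac{79}{12}$ ($L{\left(t,G \right)} = 79 \cdot \frac{1}{12} = \frac{79}{12}$)
$h = -570$ ($h = - 19 \left(35 - 5\right) = \left(-19\right) 30 = -570$)
$o = \frac{81005}{12}$ ($o = -6 + \left(6763 - \frac{79}{12}\right) = -6 + \frac{81077}{12} = \frac{81005}{12} \approx 6750.4$)
$\left(\left(- \frac{6706}{5990} + \frac{h}{o}\right) - 2060\right) + 24013 = \left(\left(- \frac{6706}{5990} - \frac{570}{\frac{81005}{12}}\right) - 2060\right) + 24013 = \left(\left(\left(-6706\right) \frac{1}{5990} - \frac{1368}{16201}\right) - 2060\right) + 24013 = \left(\left(- \frac{3353}{2995} - \frac{1368}{16201}\right) - 2060\right) + 24013 = \left(- \frac{58419113}{48521995} - 2060\right) + 24013 = - \frac{100013728813}{48521995} + 24013 = \frac{1065144937122}{48521995}$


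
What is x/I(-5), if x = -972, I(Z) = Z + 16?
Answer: -972/11 ≈ -88.364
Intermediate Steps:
I(Z) = 16 + Z
x/I(-5) = -972/(16 - 5) = -972/11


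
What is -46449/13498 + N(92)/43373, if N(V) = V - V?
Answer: -117/34 ≈ -3.4412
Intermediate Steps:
N(V) = 0
-46449/13498 + N(92)/43373 = -46449/13498 + 0/43373 = -46449*1/13498 + 0*(1/43373) = -117/34 + 0 = -117/34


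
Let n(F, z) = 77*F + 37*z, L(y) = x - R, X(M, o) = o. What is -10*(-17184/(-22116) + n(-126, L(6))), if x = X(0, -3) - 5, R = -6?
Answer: 180157360/1843 ≈ 97752.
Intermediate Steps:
x = -8 (x = -3 - 5 = -8)
L(y) = -2 (L(y) = -8 - 1*(-6) = -8 + 6 = -2)
n(F, z) = 37*z + 77*F
-10*(-17184/(-22116) + n(-126, L(6))) = -10*(-17184/(-22116) + (37*(-2) + 77*(-126))) = -10*(-17184*(-1/22116) + (-74 - 9702)) = -10*(1432/1843 - 9776) = -10*(-18015736/1843) = 180157360/1843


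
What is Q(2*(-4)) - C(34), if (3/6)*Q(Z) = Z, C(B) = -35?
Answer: 19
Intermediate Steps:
Q(Z) = 2*Z
Q(2*(-4)) - C(34) = 2*(2*(-4)) - 1*(-35) = 2*(-8) + 35 = -16 + 35 = 19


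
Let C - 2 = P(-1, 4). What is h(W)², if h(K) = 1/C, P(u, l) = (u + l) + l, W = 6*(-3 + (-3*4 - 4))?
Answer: 1/81 ≈ 0.012346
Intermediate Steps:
W = -114 (W = 6*(-3 + (-12 - 4)) = 6*(-3 - 16) = 6*(-19) = -114)
P(u, l) = u + 2*l (P(u, l) = (l + u) + l = u + 2*l)
C = 9 (C = 2 + (-1 + 2*4) = 2 + (-1 + 8) = 2 + 7 = 9)
h(K) = ⅑ (h(K) = 1/9 = ⅑)
h(W)² = (⅑)² = 1/81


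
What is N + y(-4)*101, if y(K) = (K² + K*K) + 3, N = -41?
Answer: 3494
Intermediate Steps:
y(K) = 3 + 2*K² (y(K) = (K² + K²) + 3 = 2*K² + 3 = 3 + 2*K²)
N + y(-4)*101 = -41 + (3 + 2*(-4)²)*101 = -41 + (3 + 2*16)*101 = -41 + (3 + 32)*101 = -41 + 35*101 = -41 + 3535 = 3494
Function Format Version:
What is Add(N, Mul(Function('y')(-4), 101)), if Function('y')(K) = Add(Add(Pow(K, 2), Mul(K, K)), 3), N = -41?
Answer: 3494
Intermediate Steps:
Function('y')(K) = Add(3, Mul(2, Pow(K, 2))) (Function('y')(K) = Add(Add(Pow(K, 2), Pow(K, 2)), 3) = Add(Mul(2, Pow(K, 2)), 3) = Add(3, Mul(2, Pow(K, 2))))
Add(N, Mul(Function('y')(-4), 101)) = Add(-41, Mul(Add(3, Mul(2, Pow(-4, 2))), 101)) = Add(-41, Mul(Add(3, Mul(2, 16)), 101)) = Add(-41, Mul(Add(3, 32), 101)) = Add(-41, Mul(35, 101)) = Add(-41, 3535) = 3494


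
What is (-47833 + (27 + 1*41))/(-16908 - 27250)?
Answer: 47765/44158 ≈ 1.0817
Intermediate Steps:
(-47833 + (27 + 1*41))/(-16908 - 27250) = (-47833 + (27 + 41))/(-44158) = (-47833 + 68)*(-1/44158) = -47765*(-1/44158) = 47765/44158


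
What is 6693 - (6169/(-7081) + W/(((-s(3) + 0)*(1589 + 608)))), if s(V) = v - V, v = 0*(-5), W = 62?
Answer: 312408360460/46670871 ≈ 6693.9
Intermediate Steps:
v = 0
s(V) = -V (s(V) = 0 - V = -V)
6693 - (6169/(-7081) + W/(((-s(3) + 0)*(1589 + 608)))) = 6693 - (6169/(-7081) + 62/(((-(-1)*3 + 0)*(1589 + 608)))) = 6693 - (6169*(-1/7081) + 62/(((-1*(-3) + 0)*2197))) = 6693 - (-6169/7081 + 62/(((3 + 0)*2197))) = 6693 - (-6169/7081 + 62/((3*2197))) = 6693 - (-6169/7081 + 62/6591) = 6693 - 1*(-40220857/46670871) = 6693 + 40220857/46670871 = 312408360460/46670871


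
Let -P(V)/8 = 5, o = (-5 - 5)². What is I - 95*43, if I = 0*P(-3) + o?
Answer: -3985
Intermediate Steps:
o = 100 (o = (-10)² = 100)
P(V) = -40 (P(V) = -8*5 = -40)
I = 100 (I = 0*(-40) + 100 = 0 + 100 = 100)
I - 95*43 = 100 - 95*43 = 100 - 4085 = -3985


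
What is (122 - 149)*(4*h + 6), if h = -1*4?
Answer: 270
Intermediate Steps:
h = -4
(122 - 149)*(4*h + 6) = (122 - 149)*(4*(-4) + 6) = -27*(-16 + 6) = -27*(-10) = 270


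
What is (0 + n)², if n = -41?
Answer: 1681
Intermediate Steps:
(0 + n)² = (0 - 41)² = (-41)² = 1681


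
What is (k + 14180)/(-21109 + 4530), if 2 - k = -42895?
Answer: -57077/16579 ≈ -3.4427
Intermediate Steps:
k = 42897 (k = 2 - 1*(-42895) = 2 + 42895 = 42897)
(k + 14180)/(-21109 + 4530) = (42897 + 14180)/(-21109 + 4530) = 57077/(-16579) = 57077*(-1/16579) = -57077/16579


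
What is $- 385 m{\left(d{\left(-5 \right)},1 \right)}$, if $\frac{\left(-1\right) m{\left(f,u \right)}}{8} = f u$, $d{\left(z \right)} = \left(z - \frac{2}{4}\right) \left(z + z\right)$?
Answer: $169400$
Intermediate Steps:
$d{\left(z \right)} = 2 z \left(- \frac{1}{2} + z\right)$ ($d{\left(z \right)} = \left(z - \frac{1}{2}\right) 2 z = \left(- \frac{1}{2} + z\right) 2 z = 2 z \left(- \frac{1}{2} + z\right)$)
$m{\left(f,u \right)} = - 8 f u$
$- 385 m{\left(d{\left(-5 \right)},1 \right)} = - 385 \left(\left(-8\right) \left(- 5 \left(-1 + 2 \left(-5\right)\right)\right) 1\right) = - 385 \left(\left(-8\right) \left(- 5 \left(-1 - 10\right)\right) 1\right) = - 385 \left(\left(-8\right) \left(\left(-5\right) \left(-11\right)\right) 1\right) = - 385 \left(\left(-8\right) 55 \cdot 1\right) = \left(-385\right) \left(-440\right) = 169400$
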